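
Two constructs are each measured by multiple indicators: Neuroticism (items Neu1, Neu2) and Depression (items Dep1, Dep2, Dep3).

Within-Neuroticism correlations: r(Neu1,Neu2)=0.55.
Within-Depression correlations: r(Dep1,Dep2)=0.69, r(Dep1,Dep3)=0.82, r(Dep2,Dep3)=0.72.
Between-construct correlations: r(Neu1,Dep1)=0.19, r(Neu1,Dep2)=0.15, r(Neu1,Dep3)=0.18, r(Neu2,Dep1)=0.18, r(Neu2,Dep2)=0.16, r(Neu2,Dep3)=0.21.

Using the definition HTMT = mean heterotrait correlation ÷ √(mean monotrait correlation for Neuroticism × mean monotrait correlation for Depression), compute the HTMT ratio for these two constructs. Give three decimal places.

0.279

Mean between = 1.07/6 = 0.1783.
Mean within-Neu = 0.55/1 = 0.5500; mean within-Dep = 2.23/3 = 0.7433.
Geometric mean = √(0.5500 × 0.7433) = 0.6394.
HTMT = 0.1783 / 0.6394 = 0.279.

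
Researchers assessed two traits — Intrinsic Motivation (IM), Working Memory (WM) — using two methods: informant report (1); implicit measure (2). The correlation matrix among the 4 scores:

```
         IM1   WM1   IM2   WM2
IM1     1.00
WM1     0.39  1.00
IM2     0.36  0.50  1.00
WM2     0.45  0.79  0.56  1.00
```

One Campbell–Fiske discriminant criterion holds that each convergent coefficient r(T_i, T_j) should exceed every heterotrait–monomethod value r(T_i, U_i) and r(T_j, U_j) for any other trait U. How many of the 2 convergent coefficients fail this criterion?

Convergent coefficients and their comparison sets:
IM (methods 1·2): 0.36 vs {0.39, 0.56} → fail.
WM (methods 1·2): 0.79 vs {0.39, 0.56} → pass.
1 of 2 fail.

1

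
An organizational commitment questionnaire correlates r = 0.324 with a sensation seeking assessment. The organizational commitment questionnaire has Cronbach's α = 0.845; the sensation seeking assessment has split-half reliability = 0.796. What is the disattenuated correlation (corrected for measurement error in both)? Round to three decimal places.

0.395

r_true = r_obs / √(r_xx · r_yy) = 0.324 / √(0.845 × 0.796) = 0.324 / √0.672620 = 0.324 / 0.8201 ≈ 0.395.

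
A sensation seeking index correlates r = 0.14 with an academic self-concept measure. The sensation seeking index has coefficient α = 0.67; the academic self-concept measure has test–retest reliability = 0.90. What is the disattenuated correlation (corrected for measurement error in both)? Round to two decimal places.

0.18

r_true = r_obs / √(r_xx · r_yy) = 0.14 / √(0.67 × 0.90) = 0.14 / √0.6030 = 0.14 / 0.7765 ≈ 0.18.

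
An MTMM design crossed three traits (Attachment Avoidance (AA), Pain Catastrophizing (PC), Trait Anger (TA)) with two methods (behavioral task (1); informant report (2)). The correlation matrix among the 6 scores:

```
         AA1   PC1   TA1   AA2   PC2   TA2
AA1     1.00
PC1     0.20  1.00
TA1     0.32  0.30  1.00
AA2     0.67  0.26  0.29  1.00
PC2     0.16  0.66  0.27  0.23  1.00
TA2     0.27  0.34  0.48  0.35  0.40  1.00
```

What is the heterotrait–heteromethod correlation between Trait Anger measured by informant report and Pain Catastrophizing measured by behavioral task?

Different traits and methods: r(TA2, PC1) = 0.34.

0.34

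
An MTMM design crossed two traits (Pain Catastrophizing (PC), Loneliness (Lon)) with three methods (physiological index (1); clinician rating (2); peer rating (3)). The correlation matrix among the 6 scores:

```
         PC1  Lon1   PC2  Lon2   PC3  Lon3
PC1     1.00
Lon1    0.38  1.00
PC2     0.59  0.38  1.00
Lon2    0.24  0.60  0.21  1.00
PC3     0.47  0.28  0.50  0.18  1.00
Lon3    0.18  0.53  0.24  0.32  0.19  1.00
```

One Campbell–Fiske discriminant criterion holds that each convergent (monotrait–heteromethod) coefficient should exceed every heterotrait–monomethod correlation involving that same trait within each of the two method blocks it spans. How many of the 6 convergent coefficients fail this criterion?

Convergent coefficients and their comparison sets:
PC (methods 1·2): 0.59 vs {0.38, 0.21} → pass.
PC (methods 1·3): 0.47 vs {0.38, 0.19} → pass.
PC (methods 2·3): 0.50 vs {0.21, 0.19} → pass.
Lon (methods 1·2): 0.60 vs {0.38, 0.21} → pass.
Lon (methods 1·3): 0.53 vs {0.38, 0.19} → pass.
Lon (methods 2·3): 0.32 vs {0.21, 0.19} → pass.
0 of 6 fail.

0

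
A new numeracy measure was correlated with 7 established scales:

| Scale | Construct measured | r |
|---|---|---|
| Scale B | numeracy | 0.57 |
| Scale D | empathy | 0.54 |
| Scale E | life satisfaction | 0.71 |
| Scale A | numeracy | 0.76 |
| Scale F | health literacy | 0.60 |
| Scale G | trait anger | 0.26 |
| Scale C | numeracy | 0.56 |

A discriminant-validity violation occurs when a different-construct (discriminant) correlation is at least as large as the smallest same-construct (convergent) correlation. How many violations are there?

2

Convergent (same construct = numeracy): Scale B, Scale A, Scale C.
Smallest convergent = 0.56. Discriminant values: 0.54, 0.71, 0.60, 0.26; count ≥ 0.56 → 2.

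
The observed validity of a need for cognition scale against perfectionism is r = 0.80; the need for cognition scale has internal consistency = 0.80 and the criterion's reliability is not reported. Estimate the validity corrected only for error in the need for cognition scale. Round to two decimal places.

0.89

Single correction: r_c = r_obs / √r_xx = 0.80 / √0.80 = 0.80 / 0.8944 ≈ 0.89.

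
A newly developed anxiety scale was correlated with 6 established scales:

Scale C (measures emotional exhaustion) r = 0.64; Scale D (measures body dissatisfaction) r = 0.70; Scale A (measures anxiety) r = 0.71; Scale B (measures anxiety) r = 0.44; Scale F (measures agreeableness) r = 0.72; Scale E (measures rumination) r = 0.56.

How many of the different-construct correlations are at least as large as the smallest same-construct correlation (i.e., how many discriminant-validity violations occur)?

Convergent (same construct = anxiety): Scale A, Scale B.
Smallest convergent = 0.44. Discriminant values: 0.64, 0.70, 0.72, 0.56; count ≥ 0.44 → 4.

4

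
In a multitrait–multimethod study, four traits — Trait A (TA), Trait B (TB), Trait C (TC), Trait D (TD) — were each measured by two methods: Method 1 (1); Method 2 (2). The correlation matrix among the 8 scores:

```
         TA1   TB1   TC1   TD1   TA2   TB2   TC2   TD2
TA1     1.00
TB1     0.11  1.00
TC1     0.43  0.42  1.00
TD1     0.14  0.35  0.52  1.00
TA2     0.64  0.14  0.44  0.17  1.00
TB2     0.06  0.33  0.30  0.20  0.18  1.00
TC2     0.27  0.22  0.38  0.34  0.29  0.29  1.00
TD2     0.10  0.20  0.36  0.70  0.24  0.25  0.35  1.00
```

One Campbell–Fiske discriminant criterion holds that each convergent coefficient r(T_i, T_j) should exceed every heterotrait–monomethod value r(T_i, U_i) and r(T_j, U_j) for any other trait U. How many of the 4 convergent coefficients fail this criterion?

Checking each validity diagonal entry against its comparison values:
TA (methods 1·2): 0.64 vs {0.11, 0.18, 0.43, 0.29, 0.14, 0.24} → pass.
TB (methods 1·2): 0.33 vs {0.11, 0.18, 0.42, 0.29, 0.35, 0.25} → fail.
TC (methods 1·2): 0.38 vs {0.43, 0.29, 0.42, 0.29, 0.52, 0.35} → fail.
TD (methods 1·2): 0.70 vs {0.14, 0.24, 0.35, 0.25, 0.52, 0.35} → pass.
2 of 4 fail.

2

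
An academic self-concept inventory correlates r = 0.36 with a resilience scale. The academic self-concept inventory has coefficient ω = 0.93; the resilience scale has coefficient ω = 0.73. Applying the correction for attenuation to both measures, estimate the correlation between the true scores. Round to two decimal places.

r_true = r_obs / √(r_xx · r_yy) = 0.36 / √(0.93 × 0.73) = 0.36 / √0.6789 = 0.36 / 0.8240 ≈ 0.44.

0.44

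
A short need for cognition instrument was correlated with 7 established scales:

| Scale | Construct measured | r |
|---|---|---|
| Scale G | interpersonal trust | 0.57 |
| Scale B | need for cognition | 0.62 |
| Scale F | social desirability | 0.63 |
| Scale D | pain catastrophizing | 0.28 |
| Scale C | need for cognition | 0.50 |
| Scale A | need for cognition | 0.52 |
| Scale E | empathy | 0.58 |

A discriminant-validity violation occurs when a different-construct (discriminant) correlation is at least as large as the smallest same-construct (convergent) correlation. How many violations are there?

Convergent (same construct = need for cognition): Scale B, Scale C, Scale A.
Smallest convergent = 0.50. Discriminant values: 0.57, 0.63, 0.28, 0.58; count ≥ 0.50 → 3.

3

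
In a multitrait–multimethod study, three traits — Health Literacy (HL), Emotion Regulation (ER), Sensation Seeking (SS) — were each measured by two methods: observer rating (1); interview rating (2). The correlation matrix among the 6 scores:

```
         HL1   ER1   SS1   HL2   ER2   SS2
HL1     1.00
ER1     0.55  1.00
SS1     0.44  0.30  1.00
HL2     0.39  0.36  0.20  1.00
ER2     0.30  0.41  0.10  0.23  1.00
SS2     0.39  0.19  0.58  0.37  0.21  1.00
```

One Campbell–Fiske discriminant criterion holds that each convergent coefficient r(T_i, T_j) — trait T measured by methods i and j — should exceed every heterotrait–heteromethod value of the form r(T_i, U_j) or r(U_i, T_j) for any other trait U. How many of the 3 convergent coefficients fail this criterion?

1

Checking each validity diagonal entry against its comparison values:
HL (methods 1·2): 0.39 vs {0.30, 0.36, 0.39, 0.20} → fail.
ER (methods 1·2): 0.41 vs {0.36, 0.30, 0.19, 0.10} → pass.
SS (methods 1·2): 0.58 vs {0.20, 0.39, 0.10, 0.19} → pass.
1 of 3 fail.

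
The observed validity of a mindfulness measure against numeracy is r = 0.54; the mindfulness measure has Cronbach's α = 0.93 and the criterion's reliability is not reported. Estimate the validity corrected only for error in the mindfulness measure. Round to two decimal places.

0.56

Single correction: r_c = r_obs / √r_xx = 0.54 / √0.93 = 0.54 / 0.9644 ≈ 0.56.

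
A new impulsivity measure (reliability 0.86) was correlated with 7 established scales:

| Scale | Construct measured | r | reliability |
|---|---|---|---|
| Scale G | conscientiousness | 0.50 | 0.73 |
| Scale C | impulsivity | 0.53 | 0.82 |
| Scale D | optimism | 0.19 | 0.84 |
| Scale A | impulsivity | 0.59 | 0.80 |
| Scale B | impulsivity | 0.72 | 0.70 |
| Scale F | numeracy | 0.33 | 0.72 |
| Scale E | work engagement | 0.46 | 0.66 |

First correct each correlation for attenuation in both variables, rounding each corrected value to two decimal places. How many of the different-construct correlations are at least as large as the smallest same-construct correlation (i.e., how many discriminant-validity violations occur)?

1

Disattenuated r (r / √(r_scale · r_new)):
  Scale G (disc): 0.50 / √(0.73·0.86) = 0.63
  Scale C (conv): 0.53 / √(0.82·0.86) = 0.63
  Scale D (disc): 0.19 / √(0.84·0.86) = 0.22
  Scale A (conv): 0.59 / √(0.80·0.86) = 0.71
  Scale B (conv): 0.72 / √(0.70·0.86) = 0.93
  Scale F (disc): 0.33 / √(0.72·0.86) = 0.42
  Scale E (disc): 0.46 / √(0.66·0.86) = 0.61
Smallest convergent = 0.63. Discriminant values: 0.63, 0.22, 0.42, 0.61; count ≥ 0.63 → 1.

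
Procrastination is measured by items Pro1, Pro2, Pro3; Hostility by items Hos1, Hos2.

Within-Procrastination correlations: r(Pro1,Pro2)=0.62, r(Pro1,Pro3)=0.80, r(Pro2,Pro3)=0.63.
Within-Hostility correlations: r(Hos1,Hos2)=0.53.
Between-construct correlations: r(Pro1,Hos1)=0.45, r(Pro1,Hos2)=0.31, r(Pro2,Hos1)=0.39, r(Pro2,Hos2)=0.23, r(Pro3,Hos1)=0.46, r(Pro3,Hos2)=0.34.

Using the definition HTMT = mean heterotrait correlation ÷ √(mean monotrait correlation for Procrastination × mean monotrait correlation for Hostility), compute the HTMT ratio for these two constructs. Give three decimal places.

0.604

Mean heterotrait r = 2.18/6 = 0.3633.
Mean within-Pro = 2.05/3 = 0.6833; mean within-Hos = 0.53/1 = 0.5300.
Geometric mean = √(0.6833 × 0.5300) = 0.6018.
HTMT = 0.3633 / 0.6018 = 0.604.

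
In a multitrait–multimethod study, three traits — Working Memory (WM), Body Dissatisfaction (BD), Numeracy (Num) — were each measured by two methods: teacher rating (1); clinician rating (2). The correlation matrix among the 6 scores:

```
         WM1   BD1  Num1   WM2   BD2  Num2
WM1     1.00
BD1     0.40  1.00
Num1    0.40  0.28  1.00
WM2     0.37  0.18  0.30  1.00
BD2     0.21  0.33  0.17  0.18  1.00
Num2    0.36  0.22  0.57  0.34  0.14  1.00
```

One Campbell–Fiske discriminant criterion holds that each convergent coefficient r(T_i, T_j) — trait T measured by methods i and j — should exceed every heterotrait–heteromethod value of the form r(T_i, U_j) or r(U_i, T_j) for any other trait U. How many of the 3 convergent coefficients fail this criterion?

Checking each validity diagonal entry against its comparison values:
WM (methods 1·2): 0.37 vs {0.21, 0.18, 0.36, 0.30} → pass.
BD (methods 1·2): 0.33 vs {0.18, 0.21, 0.22, 0.17} → pass.
Num (methods 1·2): 0.57 vs {0.30, 0.36, 0.17, 0.22} → pass.
0 of 3 fail.

0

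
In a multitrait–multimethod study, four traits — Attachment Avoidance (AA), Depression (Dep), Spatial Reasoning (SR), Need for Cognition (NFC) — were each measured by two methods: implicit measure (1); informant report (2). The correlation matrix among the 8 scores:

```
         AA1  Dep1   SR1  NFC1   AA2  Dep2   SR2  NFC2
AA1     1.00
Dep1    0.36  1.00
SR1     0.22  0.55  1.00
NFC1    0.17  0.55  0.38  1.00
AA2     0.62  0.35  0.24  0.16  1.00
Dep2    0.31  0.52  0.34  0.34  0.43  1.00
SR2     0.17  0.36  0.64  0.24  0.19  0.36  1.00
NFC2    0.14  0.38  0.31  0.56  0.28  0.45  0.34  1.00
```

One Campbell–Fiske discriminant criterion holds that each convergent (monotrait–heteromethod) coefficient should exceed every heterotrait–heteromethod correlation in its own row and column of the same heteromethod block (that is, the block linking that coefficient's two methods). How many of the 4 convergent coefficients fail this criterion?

0

Checking each validity diagonal entry against its comparison values:
AA (methods 1·2): 0.62 vs {0.31, 0.35, 0.17, 0.24, 0.14, 0.16} → pass.
Dep (methods 1·2): 0.52 vs {0.35, 0.31, 0.36, 0.34, 0.38, 0.34} → pass.
SR (methods 1·2): 0.64 vs {0.24, 0.17, 0.34, 0.36, 0.31, 0.24} → pass.
NFC (methods 1·2): 0.56 vs {0.16, 0.14, 0.34, 0.38, 0.24, 0.31} → pass.
0 of 4 fail.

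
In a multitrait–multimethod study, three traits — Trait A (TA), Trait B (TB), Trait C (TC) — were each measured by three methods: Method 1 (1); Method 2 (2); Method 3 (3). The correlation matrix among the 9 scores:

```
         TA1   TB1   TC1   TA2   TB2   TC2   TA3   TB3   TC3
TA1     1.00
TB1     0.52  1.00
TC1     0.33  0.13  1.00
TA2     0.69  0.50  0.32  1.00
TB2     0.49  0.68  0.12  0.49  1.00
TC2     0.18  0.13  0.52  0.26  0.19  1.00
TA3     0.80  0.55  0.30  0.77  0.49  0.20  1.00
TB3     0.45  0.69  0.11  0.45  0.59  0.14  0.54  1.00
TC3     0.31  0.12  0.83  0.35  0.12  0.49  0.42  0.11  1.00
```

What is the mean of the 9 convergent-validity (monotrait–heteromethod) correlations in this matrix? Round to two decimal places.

0.67

Convergent values: 0.69, 0.80, 0.77, 0.68, 0.69, 0.59, 0.52, 0.83, 0.49; mean = 6.06/9 = 0.67.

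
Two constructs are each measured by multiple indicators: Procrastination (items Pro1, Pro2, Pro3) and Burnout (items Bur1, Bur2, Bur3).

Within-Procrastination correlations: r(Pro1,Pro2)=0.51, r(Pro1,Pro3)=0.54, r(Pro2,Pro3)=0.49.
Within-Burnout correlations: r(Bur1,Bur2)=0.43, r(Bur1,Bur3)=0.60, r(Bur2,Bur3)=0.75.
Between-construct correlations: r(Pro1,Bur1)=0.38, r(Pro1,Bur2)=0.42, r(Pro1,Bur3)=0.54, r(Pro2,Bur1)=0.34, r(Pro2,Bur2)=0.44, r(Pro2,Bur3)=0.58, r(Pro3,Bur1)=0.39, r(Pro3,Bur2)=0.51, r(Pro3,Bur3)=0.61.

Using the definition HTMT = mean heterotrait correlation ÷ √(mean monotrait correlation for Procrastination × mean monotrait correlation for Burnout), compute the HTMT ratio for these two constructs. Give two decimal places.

Mean heterotrait r = 4.21/9 = 0.4678.
Mean within-Pro = 1.54/3 = 0.5133; mean within-Bur = 1.78/3 = 0.5933.
Geometric mean = √(0.5133 × 0.5933) = 0.5519.
HTMT = 0.4678 / 0.5519 = 0.85.

0.85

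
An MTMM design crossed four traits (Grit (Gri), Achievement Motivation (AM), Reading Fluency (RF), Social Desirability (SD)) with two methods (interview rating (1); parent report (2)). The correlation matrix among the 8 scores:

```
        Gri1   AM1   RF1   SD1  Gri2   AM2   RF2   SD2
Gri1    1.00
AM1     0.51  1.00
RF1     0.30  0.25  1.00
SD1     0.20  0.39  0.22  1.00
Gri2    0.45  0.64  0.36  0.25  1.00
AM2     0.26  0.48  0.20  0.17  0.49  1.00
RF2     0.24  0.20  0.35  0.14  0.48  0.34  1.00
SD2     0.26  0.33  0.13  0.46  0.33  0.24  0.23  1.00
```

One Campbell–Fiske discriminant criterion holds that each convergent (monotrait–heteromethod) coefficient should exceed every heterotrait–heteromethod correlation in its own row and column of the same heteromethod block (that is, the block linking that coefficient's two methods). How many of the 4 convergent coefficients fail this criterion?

Checking each validity diagonal entry against its comparison values:
Gri (methods 1·2): 0.45 vs {0.26, 0.64, 0.24, 0.36, 0.26, 0.25} → fail.
AM (methods 1·2): 0.48 vs {0.64, 0.26, 0.20, 0.20, 0.33, 0.17} → fail.
RF (methods 1·2): 0.35 vs {0.36, 0.24, 0.20, 0.20, 0.13, 0.14} → fail.
SD (methods 1·2): 0.46 vs {0.25, 0.26, 0.17, 0.33, 0.14, 0.13} → pass.
3 of 4 fail.

3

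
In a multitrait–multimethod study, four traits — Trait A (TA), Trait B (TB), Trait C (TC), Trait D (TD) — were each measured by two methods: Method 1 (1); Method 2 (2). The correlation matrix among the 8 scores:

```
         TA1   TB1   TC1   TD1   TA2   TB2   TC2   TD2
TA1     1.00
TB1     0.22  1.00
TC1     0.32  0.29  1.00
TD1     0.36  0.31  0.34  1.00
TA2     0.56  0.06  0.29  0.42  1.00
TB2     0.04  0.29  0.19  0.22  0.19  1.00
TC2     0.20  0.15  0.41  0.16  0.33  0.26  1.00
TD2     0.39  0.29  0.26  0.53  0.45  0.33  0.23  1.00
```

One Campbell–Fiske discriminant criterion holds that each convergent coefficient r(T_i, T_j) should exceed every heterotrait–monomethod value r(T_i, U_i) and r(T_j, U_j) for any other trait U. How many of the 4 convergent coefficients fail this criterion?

Each convergent coefficient versus the relevant comparison correlations:
TA (methods 1·2): 0.56 vs {0.22, 0.19, 0.32, 0.33, 0.36, 0.45} → pass.
TB (methods 1·2): 0.29 vs {0.22, 0.19, 0.29, 0.26, 0.31, 0.33} → fail.
TC (methods 1·2): 0.41 vs {0.32, 0.33, 0.29, 0.26, 0.34, 0.23} → pass.
TD (methods 1·2): 0.53 vs {0.36, 0.45, 0.31, 0.33, 0.34, 0.23} → pass.
1 of 4 fail.

1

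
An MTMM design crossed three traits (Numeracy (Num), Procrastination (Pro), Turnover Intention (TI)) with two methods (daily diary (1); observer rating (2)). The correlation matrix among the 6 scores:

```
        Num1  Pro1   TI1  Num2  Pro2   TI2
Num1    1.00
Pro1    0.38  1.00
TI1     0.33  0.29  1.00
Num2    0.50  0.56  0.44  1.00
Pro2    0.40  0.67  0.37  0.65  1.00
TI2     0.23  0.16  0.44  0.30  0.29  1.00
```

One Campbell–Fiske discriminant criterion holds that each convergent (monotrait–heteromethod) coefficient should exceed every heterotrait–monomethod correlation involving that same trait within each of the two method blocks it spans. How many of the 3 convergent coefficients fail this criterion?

Convergent coefficients and their comparison sets:
Num (methods 1·2): 0.50 vs {0.38, 0.65, 0.33, 0.30} → fail.
Pro (methods 1·2): 0.67 vs {0.38, 0.65, 0.29, 0.29} → pass.
TI (methods 1·2): 0.44 vs {0.33, 0.30, 0.29, 0.29} → pass.
1 of 3 fail.

1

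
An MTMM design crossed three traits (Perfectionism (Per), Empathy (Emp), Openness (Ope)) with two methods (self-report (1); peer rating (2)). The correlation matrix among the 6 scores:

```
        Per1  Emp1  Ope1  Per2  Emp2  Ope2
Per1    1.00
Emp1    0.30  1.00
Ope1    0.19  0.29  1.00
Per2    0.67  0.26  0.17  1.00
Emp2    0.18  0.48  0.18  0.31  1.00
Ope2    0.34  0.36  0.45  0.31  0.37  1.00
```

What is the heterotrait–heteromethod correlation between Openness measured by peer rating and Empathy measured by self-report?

Different traits and methods: r(Ope2, Emp1) = 0.36.

0.36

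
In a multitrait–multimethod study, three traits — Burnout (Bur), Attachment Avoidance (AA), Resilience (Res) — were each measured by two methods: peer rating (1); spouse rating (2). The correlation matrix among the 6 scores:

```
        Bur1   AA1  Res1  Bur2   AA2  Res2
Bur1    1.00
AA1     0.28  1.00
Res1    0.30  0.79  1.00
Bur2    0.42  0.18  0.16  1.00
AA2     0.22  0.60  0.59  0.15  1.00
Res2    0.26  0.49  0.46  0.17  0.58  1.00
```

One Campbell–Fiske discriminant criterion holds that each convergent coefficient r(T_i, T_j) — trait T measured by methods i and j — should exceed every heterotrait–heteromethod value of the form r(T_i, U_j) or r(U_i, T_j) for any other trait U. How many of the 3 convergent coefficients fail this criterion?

Checking each validity diagonal entry against its comparison values:
Bur (methods 1·2): 0.42 vs {0.22, 0.18, 0.26, 0.16} → pass.
AA (methods 1·2): 0.60 vs {0.18, 0.22, 0.49, 0.59} → pass.
Res (methods 1·2): 0.46 vs {0.16, 0.26, 0.59, 0.49} → fail.
1 of 3 fail.

1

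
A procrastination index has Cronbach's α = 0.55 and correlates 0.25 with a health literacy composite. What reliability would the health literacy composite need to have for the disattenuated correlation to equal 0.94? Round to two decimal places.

r_true = r_obs / √(r_xx · r_yy) ⇒ 0.94 = 0.25 / √(0.55 · r_yy).
√(0.55 · r_yy) = 0.25 / 0.94 = 0.2660; 0.55 · r_yy = 0.0708; r_yy = 0.0708 / 0.55 ≈ 0.13.

0.13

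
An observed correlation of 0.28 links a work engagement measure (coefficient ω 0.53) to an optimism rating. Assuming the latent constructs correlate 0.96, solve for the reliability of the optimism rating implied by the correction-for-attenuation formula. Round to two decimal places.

r_true = r_obs / √(r_xx · r_yy) ⇒ 0.96 = 0.28 / √(0.53 · r_yy).
√(0.53 · r_yy) = 0.28 / 0.96 = 0.2917; 0.53 · r_yy = 0.0851; r_yy = 0.0851 / 0.53 ≈ 0.16.

0.16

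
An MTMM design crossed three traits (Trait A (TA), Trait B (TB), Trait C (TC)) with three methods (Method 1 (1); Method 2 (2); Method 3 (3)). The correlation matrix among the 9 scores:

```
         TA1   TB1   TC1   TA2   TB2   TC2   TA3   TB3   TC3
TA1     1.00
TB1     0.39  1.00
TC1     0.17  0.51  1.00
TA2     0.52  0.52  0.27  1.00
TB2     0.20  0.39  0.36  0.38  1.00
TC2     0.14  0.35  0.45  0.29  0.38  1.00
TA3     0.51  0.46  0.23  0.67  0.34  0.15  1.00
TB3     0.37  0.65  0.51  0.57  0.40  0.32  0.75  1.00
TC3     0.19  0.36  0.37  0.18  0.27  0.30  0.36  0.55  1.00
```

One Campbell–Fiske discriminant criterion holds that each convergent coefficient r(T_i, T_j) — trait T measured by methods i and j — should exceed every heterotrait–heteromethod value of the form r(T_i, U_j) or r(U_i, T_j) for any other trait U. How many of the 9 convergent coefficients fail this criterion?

5

Checking each validity diagonal entry against its comparison values:
TA (methods 1·2): 0.52 vs {0.20, 0.52, 0.14, 0.27} → fail.
TA (methods 1·3): 0.51 vs {0.37, 0.46, 0.19, 0.23} → pass.
TA (methods 2·3): 0.67 vs {0.57, 0.34, 0.18, 0.15} → pass.
TB (methods 1·2): 0.39 vs {0.52, 0.20, 0.35, 0.36} → fail.
TB (methods 1·3): 0.65 vs {0.46, 0.37, 0.36, 0.51} → pass.
TB (methods 2·3): 0.40 vs {0.34, 0.57, 0.27, 0.32} → fail.
TC (methods 1·2): 0.45 vs {0.27, 0.14, 0.36, 0.35} → pass.
TC (methods 1·3): 0.37 vs {0.23, 0.19, 0.51, 0.36} → fail.
TC (methods 2·3): 0.30 vs {0.15, 0.18, 0.32, 0.27} → fail.
5 of 9 fail.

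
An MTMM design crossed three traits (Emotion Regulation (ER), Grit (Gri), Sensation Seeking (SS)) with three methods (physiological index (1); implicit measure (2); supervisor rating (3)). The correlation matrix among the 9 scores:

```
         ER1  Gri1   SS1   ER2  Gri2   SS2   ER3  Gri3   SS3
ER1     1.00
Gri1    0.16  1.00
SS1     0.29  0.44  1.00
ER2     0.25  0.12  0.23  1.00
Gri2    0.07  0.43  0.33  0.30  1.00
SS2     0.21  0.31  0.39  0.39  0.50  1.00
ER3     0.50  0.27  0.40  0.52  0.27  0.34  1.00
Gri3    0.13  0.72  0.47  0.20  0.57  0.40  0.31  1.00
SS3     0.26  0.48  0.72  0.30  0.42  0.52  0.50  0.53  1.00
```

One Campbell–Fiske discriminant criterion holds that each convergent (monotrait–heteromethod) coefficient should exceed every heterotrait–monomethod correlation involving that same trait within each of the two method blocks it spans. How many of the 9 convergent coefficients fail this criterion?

Each convergent coefficient versus the relevant comparison correlations:
ER (methods 1·2): 0.25 vs {0.16, 0.30, 0.29, 0.39} → fail.
ER (methods 1·3): 0.50 vs {0.16, 0.31, 0.29, 0.50} → fail.
ER (methods 2·3): 0.52 vs {0.30, 0.31, 0.39, 0.50} → pass.
Gri (methods 1·2): 0.43 vs {0.16, 0.30, 0.44, 0.50} → fail.
Gri (methods 1·3): 0.72 vs {0.16, 0.31, 0.44, 0.53} → pass.
Gri (methods 2·3): 0.57 vs {0.30, 0.31, 0.50, 0.53} → pass.
SS (methods 1·2): 0.39 vs {0.29, 0.39, 0.44, 0.50} → fail.
SS (methods 1·3): 0.72 vs {0.29, 0.50, 0.44, 0.53} → pass.
SS (methods 2·3): 0.52 vs {0.39, 0.50, 0.50, 0.53} → fail.
5 of 9 fail.

5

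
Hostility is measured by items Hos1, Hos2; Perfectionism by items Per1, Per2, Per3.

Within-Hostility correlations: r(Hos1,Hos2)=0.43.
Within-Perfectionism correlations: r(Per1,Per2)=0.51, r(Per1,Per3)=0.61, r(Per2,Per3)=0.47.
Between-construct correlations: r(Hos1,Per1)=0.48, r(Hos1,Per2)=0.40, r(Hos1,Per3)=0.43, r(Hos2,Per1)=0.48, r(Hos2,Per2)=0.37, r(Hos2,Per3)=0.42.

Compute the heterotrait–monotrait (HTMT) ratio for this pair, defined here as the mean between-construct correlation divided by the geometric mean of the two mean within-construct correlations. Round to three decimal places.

Mean between = 2.58/6 = 0.4300.
Mean within-Hos = 0.43/1 = 0.4300; mean within-Per = 1.59/3 = 0.5300.
Geometric mean = √(0.4300 × 0.5300) = 0.4774.
HTMT = 0.4300 / 0.4774 = 0.901.

0.901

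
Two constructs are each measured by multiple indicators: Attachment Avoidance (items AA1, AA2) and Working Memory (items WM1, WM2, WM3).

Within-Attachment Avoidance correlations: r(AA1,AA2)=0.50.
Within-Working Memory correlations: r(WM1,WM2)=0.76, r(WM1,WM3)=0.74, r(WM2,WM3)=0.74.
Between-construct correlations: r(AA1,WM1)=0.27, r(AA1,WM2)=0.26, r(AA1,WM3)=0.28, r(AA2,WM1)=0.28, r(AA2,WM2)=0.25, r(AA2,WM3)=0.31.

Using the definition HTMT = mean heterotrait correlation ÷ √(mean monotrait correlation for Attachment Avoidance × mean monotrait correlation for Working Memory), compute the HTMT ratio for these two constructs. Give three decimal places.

Mean between = 1.65/6 = 0.2750.
Mean within-AA = 0.50/1 = 0.5000; mean within-WM = 2.24/3 = 0.7467.
Geometric mean = √(0.5000 × 0.7467) = 0.6110.
HTMT = 0.2750 / 0.6110 = 0.450.

0.450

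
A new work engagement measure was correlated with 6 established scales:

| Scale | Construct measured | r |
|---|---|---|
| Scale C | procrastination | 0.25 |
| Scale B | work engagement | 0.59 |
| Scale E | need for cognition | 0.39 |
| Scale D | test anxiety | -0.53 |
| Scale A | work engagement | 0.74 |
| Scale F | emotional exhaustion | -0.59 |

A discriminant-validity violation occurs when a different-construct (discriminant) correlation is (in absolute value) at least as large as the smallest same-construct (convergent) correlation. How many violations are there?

Convergent (same construct = work engagement): Scale B, Scale A.
Smallest convergent = 0.59. Discriminant |r|: 0.25, 0.39, 0.53, 0.59; count ≥ 0.59 → 1.

1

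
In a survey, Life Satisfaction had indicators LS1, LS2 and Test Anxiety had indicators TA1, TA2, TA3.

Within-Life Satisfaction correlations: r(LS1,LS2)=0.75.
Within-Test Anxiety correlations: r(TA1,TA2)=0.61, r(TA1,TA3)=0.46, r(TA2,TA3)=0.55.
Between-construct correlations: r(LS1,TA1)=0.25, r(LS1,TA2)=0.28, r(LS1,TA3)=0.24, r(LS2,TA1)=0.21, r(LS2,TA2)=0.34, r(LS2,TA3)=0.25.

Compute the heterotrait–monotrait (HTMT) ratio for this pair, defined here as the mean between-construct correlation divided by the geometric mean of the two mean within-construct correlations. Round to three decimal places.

Between-construct mean = 1.57/6 = 0.2617.
Mean within-LS = 0.75/1 = 0.7500; mean within-TA = 1.62/3 = 0.5400.
Geometric mean = √(0.7500 × 0.5400) = 0.6364.
HTMT = 0.2617 / 0.6364 = 0.411.

0.411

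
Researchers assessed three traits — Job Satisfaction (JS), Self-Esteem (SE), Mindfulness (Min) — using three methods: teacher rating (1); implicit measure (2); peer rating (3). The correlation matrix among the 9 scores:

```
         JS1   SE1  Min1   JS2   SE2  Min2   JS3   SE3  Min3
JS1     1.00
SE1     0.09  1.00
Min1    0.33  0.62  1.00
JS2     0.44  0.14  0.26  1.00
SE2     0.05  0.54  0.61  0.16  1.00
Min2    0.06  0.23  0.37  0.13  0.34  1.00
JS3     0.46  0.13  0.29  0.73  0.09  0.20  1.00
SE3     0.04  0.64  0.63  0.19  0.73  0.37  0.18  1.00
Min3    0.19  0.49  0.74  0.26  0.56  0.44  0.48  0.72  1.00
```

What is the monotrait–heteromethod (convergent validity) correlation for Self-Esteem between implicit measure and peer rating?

0.73

Same trait (SE), different methods: r(SE2, SE3) = 0.73.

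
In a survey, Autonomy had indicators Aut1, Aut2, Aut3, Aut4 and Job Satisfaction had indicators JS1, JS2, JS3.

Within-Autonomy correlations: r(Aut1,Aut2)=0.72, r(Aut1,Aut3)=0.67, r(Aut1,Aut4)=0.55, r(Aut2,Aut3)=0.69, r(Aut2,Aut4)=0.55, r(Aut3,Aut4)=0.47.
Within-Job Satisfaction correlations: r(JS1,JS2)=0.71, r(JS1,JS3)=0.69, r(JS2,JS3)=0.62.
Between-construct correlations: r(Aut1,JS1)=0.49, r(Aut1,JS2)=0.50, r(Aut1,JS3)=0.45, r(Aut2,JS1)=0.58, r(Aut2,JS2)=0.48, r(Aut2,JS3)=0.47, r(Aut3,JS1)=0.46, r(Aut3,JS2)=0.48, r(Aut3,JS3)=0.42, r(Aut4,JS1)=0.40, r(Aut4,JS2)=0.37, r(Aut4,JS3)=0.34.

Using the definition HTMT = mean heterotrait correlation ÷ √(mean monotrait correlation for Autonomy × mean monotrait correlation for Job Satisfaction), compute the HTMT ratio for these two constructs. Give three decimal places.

Mean between = 5.44/12 = 0.4533.
Mean within-Aut = 3.65/6 = 0.6083; mean within-JS = 2.02/3 = 0.6733.
Geometric mean = √(0.6083 × 0.6733) = 0.6400.
HTMT = 0.4533 / 0.6400 = 0.708.

0.708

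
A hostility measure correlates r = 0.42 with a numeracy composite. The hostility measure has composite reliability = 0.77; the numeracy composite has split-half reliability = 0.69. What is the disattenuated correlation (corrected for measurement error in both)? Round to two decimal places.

r_true = r_obs / √(r_xx · r_yy) = 0.42 / √(0.77 × 0.69) = 0.42 / √0.5313 = 0.42 / 0.7289 ≈ 0.58.

0.58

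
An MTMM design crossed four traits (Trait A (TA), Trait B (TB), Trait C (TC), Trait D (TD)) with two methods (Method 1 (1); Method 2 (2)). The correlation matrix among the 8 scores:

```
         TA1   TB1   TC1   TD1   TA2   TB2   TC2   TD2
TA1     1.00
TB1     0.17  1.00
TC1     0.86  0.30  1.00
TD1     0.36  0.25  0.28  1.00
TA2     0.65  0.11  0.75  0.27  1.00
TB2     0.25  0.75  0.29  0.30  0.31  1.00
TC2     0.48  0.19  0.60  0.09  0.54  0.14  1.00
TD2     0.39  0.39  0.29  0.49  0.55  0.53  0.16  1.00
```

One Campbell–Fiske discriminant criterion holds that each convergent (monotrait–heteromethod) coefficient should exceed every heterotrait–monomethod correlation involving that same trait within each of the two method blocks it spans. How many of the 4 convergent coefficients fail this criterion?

3

Checking each validity diagonal entry against its comparison values:
TA (methods 1·2): 0.65 vs {0.17, 0.31, 0.86, 0.54, 0.36, 0.55} → fail.
TB (methods 1·2): 0.75 vs {0.17, 0.31, 0.30, 0.14, 0.25, 0.53} → pass.
TC (methods 1·2): 0.60 vs {0.86, 0.54, 0.30, 0.14, 0.28, 0.16} → fail.
TD (methods 1·2): 0.49 vs {0.36, 0.55, 0.25, 0.53, 0.28, 0.16} → fail.
3 of 4 fail.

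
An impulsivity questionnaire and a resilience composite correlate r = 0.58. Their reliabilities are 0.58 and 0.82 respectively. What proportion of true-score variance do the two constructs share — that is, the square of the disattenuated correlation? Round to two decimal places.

Disattenuated r = 0.58 / √(0.58 × 0.82) = 0.58 / 0.6896 = 0.8411.
Shared true-score variance = 0.8411² = 0.7074 ≈ 0.71.

0.71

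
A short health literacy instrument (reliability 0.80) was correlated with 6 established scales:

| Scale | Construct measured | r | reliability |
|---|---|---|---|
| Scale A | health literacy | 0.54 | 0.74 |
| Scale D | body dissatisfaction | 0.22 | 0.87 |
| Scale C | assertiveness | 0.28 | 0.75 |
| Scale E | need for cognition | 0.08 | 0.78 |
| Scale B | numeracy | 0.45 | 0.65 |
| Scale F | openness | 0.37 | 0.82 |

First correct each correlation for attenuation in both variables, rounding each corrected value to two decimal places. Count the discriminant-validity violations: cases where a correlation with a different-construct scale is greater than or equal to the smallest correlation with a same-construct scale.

Disattenuated r (r / √(r_scale · r_new)):
  Scale A (conv): 0.54 / √(0.74·0.80) = 0.70
  Scale D (disc): 0.22 / √(0.87·0.80) = 0.26
  Scale C (disc): 0.28 / √(0.75·0.80) = 0.36
  Scale E (disc): 0.08 / √(0.78·0.80) = 0.10
  Scale B (disc): 0.45 / √(0.65·0.80) = 0.62
  Scale F (disc): 0.37 / √(0.82·0.80) = 0.46
Smallest convergent = 0.70. Discriminant values: 0.26, 0.36, 0.10, 0.62, 0.46; count ≥ 0.70 → 0.

0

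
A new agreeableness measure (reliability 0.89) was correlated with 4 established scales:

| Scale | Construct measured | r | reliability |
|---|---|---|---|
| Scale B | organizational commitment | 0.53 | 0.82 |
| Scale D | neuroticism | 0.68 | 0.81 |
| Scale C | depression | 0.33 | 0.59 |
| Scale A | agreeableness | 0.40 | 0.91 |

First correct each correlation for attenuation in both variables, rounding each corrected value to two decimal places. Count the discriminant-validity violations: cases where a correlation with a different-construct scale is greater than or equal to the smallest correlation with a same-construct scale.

Disattenuated r (r / √(r_scale · r_new)):
  Scale B (disc): 0.53 / √(0.82·0.89) = 0.62
  Scale D (disc): 0.68 / √(0.81·0.89) = 0.80
  Scale C (disc): 0.33 / √(0.59·0.89) = 0.46
  Scale A (conv): 0.40 / √(0.91·0.89) = 0.44
Smallest convergent = 0.44. Discriminant values: 0.62, 0.80, 0.46; count ≥ 0.44 → 3.

3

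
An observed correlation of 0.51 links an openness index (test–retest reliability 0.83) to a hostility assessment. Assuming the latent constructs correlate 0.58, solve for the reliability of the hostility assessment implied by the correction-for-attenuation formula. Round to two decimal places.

0.93

r_true = r_obs / √(r_xx · r_yy) ⇒ 0.58 = 0.51 / √(0.83 · r_yy).
√(0.83 · r_yy) = 0.51 / 0.58 = 0.8793; 0.83 · r_yy = 0.7732; r_yy = 0.7732 / 0.83 ≈ 0.93.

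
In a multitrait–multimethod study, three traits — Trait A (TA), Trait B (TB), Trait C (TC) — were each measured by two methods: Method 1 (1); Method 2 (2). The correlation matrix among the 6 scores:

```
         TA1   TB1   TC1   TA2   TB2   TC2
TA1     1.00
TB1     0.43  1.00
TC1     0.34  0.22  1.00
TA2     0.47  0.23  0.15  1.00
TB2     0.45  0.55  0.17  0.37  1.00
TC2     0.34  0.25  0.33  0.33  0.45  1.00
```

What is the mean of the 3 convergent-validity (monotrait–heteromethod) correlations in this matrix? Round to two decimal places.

0.45

Convergent values: 0.47, 0.55, 0.33; mean = 1.35/3 = 0.45.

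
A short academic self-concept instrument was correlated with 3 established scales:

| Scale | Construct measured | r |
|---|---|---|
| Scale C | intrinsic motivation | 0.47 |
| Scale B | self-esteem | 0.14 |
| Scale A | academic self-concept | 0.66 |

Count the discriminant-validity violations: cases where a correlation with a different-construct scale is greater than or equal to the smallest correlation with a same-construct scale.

Convergent (same construct = academic self-concept): Scale A.
Smallest convergent = 0.66. Discriminant values: 0.47, 0.14; count ≥ 0.66 → 0.

0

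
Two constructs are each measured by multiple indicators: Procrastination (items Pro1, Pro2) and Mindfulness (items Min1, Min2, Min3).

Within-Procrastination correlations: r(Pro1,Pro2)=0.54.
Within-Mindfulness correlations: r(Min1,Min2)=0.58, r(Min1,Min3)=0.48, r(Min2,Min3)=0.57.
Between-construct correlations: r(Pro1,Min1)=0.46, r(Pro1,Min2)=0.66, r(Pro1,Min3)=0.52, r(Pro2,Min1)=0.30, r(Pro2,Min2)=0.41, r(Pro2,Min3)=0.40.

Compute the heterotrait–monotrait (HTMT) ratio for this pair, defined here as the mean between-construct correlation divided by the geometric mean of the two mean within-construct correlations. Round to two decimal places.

Between-construct mean = 2.75/6 = 0.4583.
Mean within-Pro = 0.54/1 = 0.5400; mean within-Min = 1.63/3 = 0.5433.
Geometric mean = √(0.5400 × 0.5433) = 0.5416.
HTMT = 0.4583 / 0.5416 = 0.85.

0.85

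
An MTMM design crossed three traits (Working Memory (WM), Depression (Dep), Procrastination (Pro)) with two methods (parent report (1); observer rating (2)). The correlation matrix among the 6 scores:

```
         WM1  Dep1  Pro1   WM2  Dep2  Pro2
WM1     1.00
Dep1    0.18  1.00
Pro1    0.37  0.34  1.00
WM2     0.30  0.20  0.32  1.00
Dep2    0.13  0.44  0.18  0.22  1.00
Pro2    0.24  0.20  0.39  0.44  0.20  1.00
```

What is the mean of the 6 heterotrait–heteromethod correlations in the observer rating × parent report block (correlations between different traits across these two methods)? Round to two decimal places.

0.21

HTHM values (method 2 × method 1): 0.20, 0.32, 0.13, 0.18, 0.24, 0.20; mean = 1.27/6 = 0.21.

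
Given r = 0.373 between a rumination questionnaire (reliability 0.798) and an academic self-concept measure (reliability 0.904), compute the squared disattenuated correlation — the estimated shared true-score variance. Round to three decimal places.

Disattenuated r = 0.373 / √(0.798 × 0.904) = 0.373 / 0.8493 = 0.4392.
Shared true-score variance = 0.4392² = 0.1929 ≈ 0.193.

0.193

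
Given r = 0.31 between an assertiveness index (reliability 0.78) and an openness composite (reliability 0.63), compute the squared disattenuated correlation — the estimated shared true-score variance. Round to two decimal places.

0.20

Disattenuated r = 0.31 / √(0.78 × 0.63) = 0.31 / 0.7010 = 0.4422.
Shared true-score variance = 0.4422² = 0.1955 ≈ 0.20.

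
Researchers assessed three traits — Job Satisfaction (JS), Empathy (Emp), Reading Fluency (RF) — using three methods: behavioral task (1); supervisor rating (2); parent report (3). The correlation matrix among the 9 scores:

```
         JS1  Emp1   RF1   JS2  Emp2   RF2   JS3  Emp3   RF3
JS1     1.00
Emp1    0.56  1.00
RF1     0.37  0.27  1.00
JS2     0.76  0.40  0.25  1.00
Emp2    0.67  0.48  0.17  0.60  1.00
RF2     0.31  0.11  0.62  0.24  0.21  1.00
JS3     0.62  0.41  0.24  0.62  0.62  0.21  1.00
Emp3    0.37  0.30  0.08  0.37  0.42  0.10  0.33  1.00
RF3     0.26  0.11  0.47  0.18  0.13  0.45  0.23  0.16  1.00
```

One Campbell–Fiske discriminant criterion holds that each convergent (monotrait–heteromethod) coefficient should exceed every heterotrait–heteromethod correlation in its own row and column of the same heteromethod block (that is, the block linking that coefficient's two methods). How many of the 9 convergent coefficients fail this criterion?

4

Convergent coefficients and their comparison sets:
JS (methods 1·2): 0.76 vs {0.67, 0.40, 0.31, 0.25} → pass.
JS (methods 1·3): 0.62 vs {0.37, 0.41, 0.26, 0.24} → pass.
JS (methods 2·3): 0.62 vs {0.37, 0.62, 0.18, 0.21} → fail.
Emp (methods 1·2): 0.48 vs {0.40, 0.67, 0.11, 0.17} → fail.
Emp (methods 1·3): 0.30 vs {0.41, 0.37, 0.11, 0.08} → fail.
Emp (methods 2·3): 0.42 vs {0.62, 0.37, 0.13, 0.10} → fail.
RF (methods 1·2): 0.62 vs {0.25, 0.31, 0.17, 0.11} → pass.
RF (methods 1·3): 0.47 vs {0.24, 0.26, 0.08, 0.11} → pass.
RF (methods 2·3): 0.45 vs {0.21, 0.18, 0.10, 0.13} → pass.
4 of 9 fail.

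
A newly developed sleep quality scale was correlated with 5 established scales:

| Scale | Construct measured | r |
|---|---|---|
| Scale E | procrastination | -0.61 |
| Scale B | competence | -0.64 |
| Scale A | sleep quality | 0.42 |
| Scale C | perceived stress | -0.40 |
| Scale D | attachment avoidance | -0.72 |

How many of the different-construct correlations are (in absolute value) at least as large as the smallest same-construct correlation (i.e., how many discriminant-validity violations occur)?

3

Convergent (same construct = sleep quality): Scale A.
Smallest convergent = 0.42. Discriminant |r|: 0.61, 0.64, 0.40, 0.72; count ≥ 0.42 → 3.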